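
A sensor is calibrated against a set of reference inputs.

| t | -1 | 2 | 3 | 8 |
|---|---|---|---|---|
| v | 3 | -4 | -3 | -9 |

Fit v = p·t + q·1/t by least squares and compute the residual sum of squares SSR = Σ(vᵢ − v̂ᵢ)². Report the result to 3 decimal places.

The normal equations are: 78·p + 4·q = -92;  4·p + (793/576)·q = -57/8.
(Σt·t = 78, Σt·1/t = 4, Σ1/t·1/t = 793/576, Σt·v = -92, Σ1/t·v = -57/8.)
Eliminating q: (793/576)·(row 1) − 4·(row 2) gives (8773/96)·p = (793/576)·(-92) − 4·(-57/8) = -14135/144, so p = -28270/26319.
Then q = ((-57/8) − 4·(-28270/26319))/(793/576) = -18024/8773.
Residuals: -3385/26319, -700/849, 7959/8773, -3952/26319; SSR = 40582/26319.

SSR = 1.542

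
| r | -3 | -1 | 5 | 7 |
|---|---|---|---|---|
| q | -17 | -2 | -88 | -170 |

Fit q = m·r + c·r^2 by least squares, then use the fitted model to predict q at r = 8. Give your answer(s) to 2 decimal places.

q̂ = -216.88

The normal system XᵀX·[m, c]ᵀ = Xᵀq is [[84, 440]; [440, 3108]]·[m, c]ᵀ = [-1577, -10685]ᵀ.
Determinant 84·3108 − 440² = 67472.
m = ((-1577)·3108 − 440·(-10685))/67472 = -49979/16868; c = (84·(-10685) − 440·(-1577))/67472 = -50915/16868.
At r = 8: q̂ = (-49979/16868)·(8) + (-50915/16868)·(64) = -914598/4217.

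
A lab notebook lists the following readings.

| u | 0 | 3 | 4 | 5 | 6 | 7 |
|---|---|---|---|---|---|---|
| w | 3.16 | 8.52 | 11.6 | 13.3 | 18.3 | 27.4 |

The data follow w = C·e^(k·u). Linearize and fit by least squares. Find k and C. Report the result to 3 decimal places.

Let Y = ln w. Fitting Y = k·u + ln C by least squares:
Σu = 25.0000, Σ(u)² = 135.0000, Σln w = 14.5492, Σu·ln w = 69.7853.
Normal system: [[135.0000, 25.0000]; [25.0000, 6]]·[k, ln C]ᵀ = [69.7853, 14.5492]ᵀ.
Δ = 135.0000·6 − (25.0000)² = 185.0000; k = (69.7853·6 − 25.0000·14.5492)/185.0000 = 0.29720, ln C = (135.0000·14.5492 − 25.0000·69.7853)/185.0000 = 1.18654, so C = exp(1.18654) = 3.27573.

k = 0.297, C = 3.276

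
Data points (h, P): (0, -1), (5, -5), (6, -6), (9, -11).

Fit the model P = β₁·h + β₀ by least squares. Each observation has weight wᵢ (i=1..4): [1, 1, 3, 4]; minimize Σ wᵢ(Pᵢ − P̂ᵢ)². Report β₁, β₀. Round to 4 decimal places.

Forming AᵀWA = [[457, 59]; [59, 9]] and AᵀWP = [-529, -68]ᵀ gives AᵀWA·[β₁, β₀]ᵀ = AᵀWP.
Eliminating β₀: 9·(row 1) − 59·(row 2) gives 632·β₁ = 9·(-529) − 59·(-68) = -749, so β₁ = -749/632.
Then β₀ = ((-68) − 59·(-749/632))/9 = 135/632.

β₁ = -1.1851, β₀ = 0.2136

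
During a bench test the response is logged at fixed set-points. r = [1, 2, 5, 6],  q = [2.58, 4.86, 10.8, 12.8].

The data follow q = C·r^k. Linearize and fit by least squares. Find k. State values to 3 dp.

Let Y = ln q. Fitting Y = k·ln r + ln C by least squares:
Sums: Σln r = 4.0943, Σ(ln r)² = 6.2811, Σln q = 7.4578, Σln r·ln q = 9.4936.
Normal system: [[6.2811, 4.0943]; [4.0943, 4]]·[k, ln C]ᵀ = [9.4936, 7.4578]ᵀ.
Δ = 6.2811·4 − (4.0943)² = 8.3609; k = (9.4936·4 − 4.0943·7.4578)/8.3609 = 0.88980, ln C = (6.2811·7.4578 − 4.0943·9.4936)/8.3609 = 0.95366.

k = 0.890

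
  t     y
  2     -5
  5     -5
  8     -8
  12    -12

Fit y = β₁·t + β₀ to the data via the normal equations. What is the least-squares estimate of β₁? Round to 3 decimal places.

MᵀM·[β₁, β₀]ᵀ = Mᵀy reads: 237·β₁ + 27·β₀ = -243;  27·β₁ + 4·β₀ = -30.
(Σt·t = 237, Σt = 27, Σ1 = 4, Σt·y = -243, Σy = -30.)
Δ = 237·4 − 27² = 219.
β₁ = ((-243)·4 − 27·(-30))/219 = -54/73; β₀ = (237·(-30) − 27·(-243))/219 = -183/73.

β₁ = -0.740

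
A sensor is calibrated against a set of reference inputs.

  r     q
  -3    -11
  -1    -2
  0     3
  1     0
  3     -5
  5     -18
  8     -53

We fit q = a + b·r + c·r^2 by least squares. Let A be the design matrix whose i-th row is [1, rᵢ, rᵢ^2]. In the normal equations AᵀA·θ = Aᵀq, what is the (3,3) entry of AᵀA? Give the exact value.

Row 3 ↔ basis r^2, column 3 ↔ basis r^2, so (AᵀA)_{3,3} = Σᵢ (r^2)·(r^2) = (9)·(9) + (1)·(1) + (0)·(0) + (1)·(1) + (9)·(9) + (25)·(25) + (64)·(64) = 4885.

4885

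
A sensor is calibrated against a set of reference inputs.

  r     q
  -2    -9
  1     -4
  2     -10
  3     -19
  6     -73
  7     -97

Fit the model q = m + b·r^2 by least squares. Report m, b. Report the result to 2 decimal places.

XᵀX·[m, b]ᵀ = Xᵀq reads: 6·m + 103·b = -212;  103·m + 3811·b = -7632.
(Σ1 = 6, Σr^2 = 103, Σr^2·r^2 = 3811, Σq = -212, Σr^2·q = -7632.)
Determinant 6·3811 − 103² = 12257.
m = ((-212)·3811 − 103·(-7632))/12257 = -212/119; b = (6·(-7632) − 103·(-212))/12257 = -23956/12257.

m = -1.78, b = -1.95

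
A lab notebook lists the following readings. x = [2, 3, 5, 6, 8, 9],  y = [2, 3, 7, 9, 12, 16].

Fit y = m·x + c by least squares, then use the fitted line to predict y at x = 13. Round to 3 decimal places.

ŷ = 22.667

Setting ∂/∂m … = 0 gives: 219·m + 33·c = 342;  33·m + 6·c = 49.
(Σx·x = 219, Σx = 33, Σ1 = 6, Σx·y = 342, Σy = 49.)
Determinant 219·6 − 33² = 225.
m = (342·6 − 33·49)/225 = 29/15; c = (219·49 − 33·342)/225 = -37/15.
At x = 13: ŷ = (29/15)·(13) + (-37/15)·(1) = 68/3.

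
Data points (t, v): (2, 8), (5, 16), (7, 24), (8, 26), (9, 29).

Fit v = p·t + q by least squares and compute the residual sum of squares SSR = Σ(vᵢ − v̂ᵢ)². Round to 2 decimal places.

SSR = 1.87

Sums needed: Σt·t = 223, Σt = 31, Σ1 = 5.
And Σt·v = 733, Σv = 103.
det = 223·5 − 31² = 154.
p = (733·5 − 31·103)/154 = 236/77; q = (223·103 − 31·733)/154 = 123/77.
Residuals: 3/11, -71/77, 73/77, -9/77, -2/11; SSR = 144/77.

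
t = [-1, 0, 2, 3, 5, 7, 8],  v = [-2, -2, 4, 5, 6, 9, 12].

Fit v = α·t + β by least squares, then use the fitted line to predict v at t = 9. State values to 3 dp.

Sums needed: Σt·t = 152, Σt = 24, Σ1 = 7.
Moment sums: Σt·v = 214, Σv = 32.
Eliminating β: 7·(row 1) − 24·(row 2) gives 488·α = 7·214 − 24·32 = 730, so α = 365/244.
Then β = (32 − 24·(365/244))/7 = -34/61.
At t = 9: v̂ = (365/244)·(9) + (-34/61)·(1) = 3149/244.

v̂ = 12.906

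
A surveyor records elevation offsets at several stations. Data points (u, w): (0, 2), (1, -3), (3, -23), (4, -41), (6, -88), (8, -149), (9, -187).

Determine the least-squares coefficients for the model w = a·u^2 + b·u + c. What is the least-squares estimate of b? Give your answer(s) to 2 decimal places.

b = -2.52

Entries of AᵀA: Σu^2·u^2 = 12291, Σu^2·u = 1549, Σu^2 = 207, Σu·u = 207, Σu = 31, Σ1 = 7.
For Aᵀw: Σu^2·w = -28717, Σu·w = -3639, Σw = -489.
Inverting the 3×3 Gram matrix, [a, b, c]ᵀ = [-108953/53081, -133712/53081, 105962/53081]ᵀ.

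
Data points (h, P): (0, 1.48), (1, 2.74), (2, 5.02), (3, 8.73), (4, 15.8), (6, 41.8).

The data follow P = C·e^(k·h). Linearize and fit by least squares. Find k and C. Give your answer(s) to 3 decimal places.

Let Y = ln P. Fitting Y = k·h + ln C by least squares:
AᵀA = [[66.0000, 16.0000]; [16.0000, 6]], rhs = [44.1725, 11.6731]ᵀ  (here Σh = 16.0000, Σ(h)² = 66.0000, Σln P = 11.6731, Σh·ln P = 44.1725).
Δ = 66.0000·6 − (16.0000)² = 140.0000; k = (44.1725·6 − 16.0000·11.6731)/140.0000 = 0.55904, ln C = (66.0000·11.6731 − 16.0000·44.1725)/140.0000 = 0.45474, so C = exp(0.45474) = 1.57577.

k = 0.559, C = 1.576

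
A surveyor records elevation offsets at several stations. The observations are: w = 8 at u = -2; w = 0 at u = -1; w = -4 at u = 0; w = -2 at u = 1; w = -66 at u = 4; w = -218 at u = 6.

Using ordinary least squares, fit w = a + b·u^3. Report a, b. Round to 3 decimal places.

a = -1.541, b = -1.003

Setting ∂/∂a … = 0 gives: 6·a + 272·b = -282;  272·a + 50818·b = -51378.
(Σ1 = 6, Σu^3 = 272, Σu^3·u^3 = 50818, Σw = -282, Σu^3·w = -51378.)
Eliminating b: 50818·(row 1) − 272·(row 2) gives 230924·a = 50818·(-282) − 272·(-51378) = -355860, so a = -88965/57731.
Then b = ((-51378) − 272·(-88965/57731))/50818 = -57891/57731.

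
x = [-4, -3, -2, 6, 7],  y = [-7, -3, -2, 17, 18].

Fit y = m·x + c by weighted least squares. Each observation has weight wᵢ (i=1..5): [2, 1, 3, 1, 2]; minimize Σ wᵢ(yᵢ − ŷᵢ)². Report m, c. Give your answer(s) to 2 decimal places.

With design matrix A, AᵀWA = [[187, 3]; [3, 9]] and AᵀWy = [431, 30]ᵀ.
Eliminating c: 9·(row 1) − 3·(row 2) gives 1674·m = 9·431 − 3·30 = 3789, so m = 421/186.
Then c = (30 − 3·(421/186))/9 = 1439/558.

m = 2.26, c = 2.58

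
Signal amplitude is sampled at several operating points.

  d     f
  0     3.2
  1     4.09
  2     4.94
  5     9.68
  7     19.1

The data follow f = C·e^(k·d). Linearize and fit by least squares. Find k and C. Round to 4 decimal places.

Let Y = ln f. Fitting Y = k·d + ln C by least squares:
XᵀX = [[79.0000, 15.0000]; [15.0000, 5]], rhs = [36.6014, 9.3888]ᵀ  (here Σd = 15.0000, Σ(d)² = 79.0000, Σln f = 9.3888, Σd·ln f = 36.6014).
Δ = 79.0000·5 − (15.0000)² = 170.0000; k = (36.6014·5 − 15.0000·9.3888)/170.0000 = 0.24809, ln C = (79.0000·9.3888 − 15.0000·36.6014)/170.0000 = 1.13350, so C = exp(1.13350) = 3.10651.

k = 0.2481, C = 3.1065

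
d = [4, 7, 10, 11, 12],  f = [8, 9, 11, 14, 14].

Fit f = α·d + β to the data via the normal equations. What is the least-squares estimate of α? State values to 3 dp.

α = 0.799

Forming MᵀM = [[430, 44]; [44, 5]] and Mᵀf = [527, 56]ᵀ gives MᵀM·[α, β]ᵀ = Mᵀf.
Eliminating β: 5·(row 1) − 44·(row 2) gives 214·α = 5·527 − 44·56 = 171, so α = 171/214.
Then β = (56 − 44·(171/214))/5 = 446/107.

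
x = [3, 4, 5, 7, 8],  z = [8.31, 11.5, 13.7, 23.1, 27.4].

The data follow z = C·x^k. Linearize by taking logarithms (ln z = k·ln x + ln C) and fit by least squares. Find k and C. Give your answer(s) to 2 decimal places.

With ln zᵢ as the transformed response and ln xᵢ as the regressor:
Σln x = 8.1197, Σ(ln x)² = 13.8297, Σln z = 13.6276, Σln x·ln z = 22.9185.
Normal system: [[13.8297, 8.1197]; [8.1197, 5]]·[k, ln C]ᵀ = [22.9185, 13.6276]ᵀ.
Δ = 13.8297·5 − (8.1197)² = 3.2190; k = (22.9185·5 − 8.1197·13.6276)/3.2190 = 1.22424, ln C = (13.8297·13.6276 − 8.1197·22.9185)/3.2190 = 0.73742, so C = exp(0.73742) = 2.09054.

k = 1.22, C = 2.09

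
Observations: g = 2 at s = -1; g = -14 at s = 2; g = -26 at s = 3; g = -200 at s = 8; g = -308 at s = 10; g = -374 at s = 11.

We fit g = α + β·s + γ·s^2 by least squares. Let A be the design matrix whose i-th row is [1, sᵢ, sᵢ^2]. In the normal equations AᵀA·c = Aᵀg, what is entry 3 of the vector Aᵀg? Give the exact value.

Entry 3 ↔ basis s^2, so (Aᵀg)_{3} = Σᵢ (s^2)·gᵢ = (1)·(2) + (4)·(-14) + (9)·(-26) + (64)·(-200) + (100)·(-308) + (121)·(-374) = -89142.

-89142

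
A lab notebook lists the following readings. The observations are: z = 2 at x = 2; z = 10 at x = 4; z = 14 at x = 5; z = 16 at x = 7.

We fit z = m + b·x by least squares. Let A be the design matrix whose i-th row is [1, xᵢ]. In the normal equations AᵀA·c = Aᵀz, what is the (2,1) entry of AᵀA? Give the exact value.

18

Row 2 ↔ basis x, column 1 ↔ basis 1, so (AᵀA)_{2,1} = Σᵢ x = (2)·(1) + (4)·(1) + (5)·(1) + (7)·(1) = 18.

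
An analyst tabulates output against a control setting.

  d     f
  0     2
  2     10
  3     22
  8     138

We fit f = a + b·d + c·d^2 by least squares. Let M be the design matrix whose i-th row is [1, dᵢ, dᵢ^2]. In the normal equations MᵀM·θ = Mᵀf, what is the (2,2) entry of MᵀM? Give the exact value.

Row 2 ↔ basis d, column 2 ↔ basis d, so (MᵀM)_{2,2} = Σᵢ (d)·(d) = (0)·(0) + (2)·(2) + (3)·(3) + (8)·(8) = 77.

77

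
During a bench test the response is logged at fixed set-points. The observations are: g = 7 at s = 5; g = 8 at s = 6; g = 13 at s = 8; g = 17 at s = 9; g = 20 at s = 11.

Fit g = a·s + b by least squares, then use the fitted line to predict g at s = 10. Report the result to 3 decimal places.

The normal equations are: 327·a + 39·b = 560;  39·a + 5·b = 65.
Eliminating b: 5·(row 1) − 39·(row 2) gives 114·a = 5·560 − 39·65 = 265, so a = 265/114.
Then b = (65 − 39·(265/114))/5 = -195/38.
At s = 10: ĝ = (265/114)·(10) + (-195/38)·(1) = 2065/114.

ĝ = 18.114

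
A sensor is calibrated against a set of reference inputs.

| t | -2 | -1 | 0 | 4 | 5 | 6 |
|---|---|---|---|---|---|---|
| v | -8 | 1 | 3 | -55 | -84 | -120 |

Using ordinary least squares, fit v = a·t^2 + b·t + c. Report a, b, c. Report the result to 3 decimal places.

a = -3.170, b = -1.442, c = 2.370

With design matrix X, XᵀX = [[2194, 396, 82]; [396, 82, 12]; [82, 12, 6]] and Xᵀv = [-7331, -1345, -263]ᵀ.
Inverting the 3×3 Gram matrix, [a, b, c]ᵀ = [-691/218, -9115/6322, 7491/3161]ᵀ.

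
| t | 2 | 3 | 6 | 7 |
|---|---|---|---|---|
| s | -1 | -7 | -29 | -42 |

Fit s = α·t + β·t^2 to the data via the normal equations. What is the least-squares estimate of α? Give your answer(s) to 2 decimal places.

α = 1.03

Compute the Gram sums: Σt·t = 98, Σt·t^2 = 594, Σt^2·t^2 = 3794.
Moment sums: Σt·s = -491, Σt^2·s = -3169.
So XᵀX·[α, β]ᵀ = Xᵀs: [[98, 594]; [594, 3794]]·[α, β]ᵀ = [-491, -3169]ᵀ.
Δ = 98·3794 − 594² = 18976.
α = ((-491)·3794 − 594·(-3169))/18976 = 4883/4744; β = (98·(-3169) − 594·(-491))/18976 = -4727/4744.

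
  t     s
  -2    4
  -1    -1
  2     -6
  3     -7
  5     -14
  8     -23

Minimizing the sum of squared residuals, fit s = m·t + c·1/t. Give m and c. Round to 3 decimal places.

The normal system MᵀM·[m, c]ᵀ = Mᵀs is [[107, 6]; [6, 24001/14400]]·[m, c]ᵀ = [-294, -1441/120]ᵀ.
Eliminating c: (24001/14400)·(row 1) − 6·(row 2) gives (2049707/14400)·m = (24001/14400)·(-294) − 6·(-1441/120) = -1003129/2400, so m = -6018774/2049707.
Then c = ((-1441/120) − 6·(-6018774/2049707))/(24001/14400) = 6899160/2049707.

m = -2.936, c = 3.366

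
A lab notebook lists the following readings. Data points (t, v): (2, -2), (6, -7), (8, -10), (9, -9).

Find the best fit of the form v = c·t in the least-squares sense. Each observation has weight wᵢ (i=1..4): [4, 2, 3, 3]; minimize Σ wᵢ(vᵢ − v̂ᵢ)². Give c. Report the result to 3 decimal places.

Entries of AᵀWA: Σwᵢ·t·t = 523.
And Σwᵢ·t·v = -583.
Hence c = -583 / 523 ≈ -1.11472.

c = -1.115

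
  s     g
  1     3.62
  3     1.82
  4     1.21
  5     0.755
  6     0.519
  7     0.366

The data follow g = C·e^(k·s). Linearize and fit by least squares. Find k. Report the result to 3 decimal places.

k = -0.390

Linearized form: ln g = k·s + ln C. From the 6 transformed points,
Sums: Σs = 26.0000, Σ(s)² = 136.0000, Σln g = 0.1339, Σs·ln g = -8.5307.
Normal system: [[136.0000, 26.0000]; [26.0000, 6]]·[k, ln C]ᵀ = [-8.5307, 0.1339]ᵀ.
Δ = 136.0000·6 − (26.0000)² = 140.0000; k = (-8.5307·6 − 26.0000·0.1339)/140.0000 = -0.39047, ln C = (136.0000·0.1339 − 26.0000·-8.5307)/140.0000 = 1.71436.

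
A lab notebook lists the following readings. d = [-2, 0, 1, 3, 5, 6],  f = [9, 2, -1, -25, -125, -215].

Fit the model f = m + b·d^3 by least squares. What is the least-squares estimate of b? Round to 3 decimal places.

b = -1.002

From the data, Σ1 = 6, Σd^3 = 361, Σd^3·d^3 = 63075.
Moment sums: Σf = -355, Σd^3·f = -62813.
Normal equations: [[6, 361]; [361, 63075]]·[m, b]ᵀ = [-355, -62813]ᵀ.
Δ = 6·63075 − 361² = 248129.
m = ((-355)·63075 − 361·(-62813))/248129 = 283868/248129; b = (6·(-62813) − 361·(-355))/248129 = -248723/248129.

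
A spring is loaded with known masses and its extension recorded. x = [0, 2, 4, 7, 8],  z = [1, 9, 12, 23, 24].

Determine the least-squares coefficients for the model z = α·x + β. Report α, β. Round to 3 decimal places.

From the data, Σx·x = 133, Σx = 21, Σ1 = 5.
And Σx·z = 419, Σz = 69.
MᵀM·[α, β]ᵀ = Mᵀz becomes [[133, 21]; [21, 5]]·[α, β]ᵀ = [419, 69]ᵀ.
Eliminating β: 5·(row 1) − 21·(row 2) gives 224·α = 5·419 − 21·69 = 646, so α = 323/112.
Then β = (69 − 21·(323/112))/5 = 27/16.

α = 2.884, β = 1.688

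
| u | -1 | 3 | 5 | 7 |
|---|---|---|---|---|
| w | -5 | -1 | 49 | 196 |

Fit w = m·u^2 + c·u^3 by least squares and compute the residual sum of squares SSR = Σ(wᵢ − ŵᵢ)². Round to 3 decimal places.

SSR = 0.706

Entries of AᵀA: Σu^2·u^2 = 3108, Σu^2·u^3 = 20174, Σu^3·u^3 = 134004.
Moment sums: Σu^2·w = 10815, Σu^3·w = 73331.
Normal equations: [[3108, 20174]; [20174, 134004]]·[m, c]ᵀ = [10815, 73331]ᵀ.
Eliminating c: 134004·(row 1) − 20174·(row 2) gives 9494156·m = 134004·10815 − 20174·73331 = -30126334, so m = -2151881/678154.
Then c = (73331 − 20174·(-2151881/678154))/134004 = 695067/678154.
Residuals: -271911/339077, -39017/339077, 71598/339077, -23814/339077; SSR = 239330/339077.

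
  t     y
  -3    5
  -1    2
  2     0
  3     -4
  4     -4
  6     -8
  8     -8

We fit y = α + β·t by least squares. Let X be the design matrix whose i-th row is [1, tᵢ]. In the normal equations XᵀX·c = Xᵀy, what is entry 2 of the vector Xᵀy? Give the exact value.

Entry 2 ↔ basis t, so (Xᵀy)_{2} = Σᵢ (t)·yᵢ = (-3)·(5) + (-1)·(2) + (2)·(0) + (3)·(-4) + (4)·(-4) + (6)·(-8) + (8)·(-8) = -157.

-157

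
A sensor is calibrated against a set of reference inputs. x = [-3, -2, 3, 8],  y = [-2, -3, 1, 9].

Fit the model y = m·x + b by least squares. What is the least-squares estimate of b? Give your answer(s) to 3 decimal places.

b = -0.299

Normal-equation sums: Σx·x = 86, Σx = 6, Σ1 = 4.
Right-hand side: Σx·y = 87, Σy = 5.
AᵀA·[m, b]ᵀ = Aᵀy becomes [[86, 6]; [6, 4]]·[m, b]ᵀ = [87, 5]ᵀ.
Δ = 86·4 − 6² = 308.
m = (87·4 − 6·5)/308 = 159/154; b = (86·5 − 6·87)/308 = -23/77.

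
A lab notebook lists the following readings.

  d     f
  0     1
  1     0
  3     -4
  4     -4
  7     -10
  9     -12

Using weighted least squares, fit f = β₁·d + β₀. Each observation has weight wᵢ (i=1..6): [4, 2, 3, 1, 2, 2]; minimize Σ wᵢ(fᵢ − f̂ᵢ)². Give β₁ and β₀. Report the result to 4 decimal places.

Sums needed: Σwᵢ·d·d = 305, Σwᵢ·d = 47, Σwᵢ·1 = 14.
Moment sums: Σwᵢ·d·f = -408, Σwᵢ·f = -56.
Δ = 305·14 − 47² = 2061.
β₁ = ((-408)·14 − 47·(-56))/2061 = -3080/2061; β₀ = (305·(-56) − 47·(-408))/2061 = 2096/2061.

β₁ = -1.4944, β₀ = 1.0170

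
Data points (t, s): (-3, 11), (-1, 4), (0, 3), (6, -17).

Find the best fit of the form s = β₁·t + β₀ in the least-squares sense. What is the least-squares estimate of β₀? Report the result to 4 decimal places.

β₀ = 1.8000

Normal-equation sums: Σt·t = 46, Σt = 2, Σ1 = 4.
Right-hand side: Σt·s = -139, Σs = 1.
MᵀM·[β₁, β₀]ᵀ = Mᵀs becomes [[46, 2]; [2, 4]]·[β₁, β₀]ᵀ = [-139, 1]ᵀ.
Determinant 46·4 − 2² = 180.
β₁ = ((-139)·4 − 2·1)/180 = -31/10; β₀ = (46·1 − 2·(-139))/180 = 9/5.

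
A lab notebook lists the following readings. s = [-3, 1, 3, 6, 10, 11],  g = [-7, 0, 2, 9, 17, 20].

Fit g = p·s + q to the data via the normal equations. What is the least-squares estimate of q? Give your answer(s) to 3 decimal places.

q = -2.147

Setting ∂/∂p … = 0 gives: 276·p + 28·q = 471;  28·p + 6·q = 41.
(Σs·s = 276, Σs = 28, Σ1 = 6, Σs·g = 471, Σg = 41.)
Eliminating q: 6·(row 1) − 28·(row 2) gives 872·p = 6·471 − 28·41 = 1678, so p = 839/436.
Then q = (41 − 28·(839/436))/6 = -234/109.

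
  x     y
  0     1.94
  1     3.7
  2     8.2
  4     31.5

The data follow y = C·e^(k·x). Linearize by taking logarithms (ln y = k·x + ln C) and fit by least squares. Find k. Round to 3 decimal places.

k = 0.703

With ln yᵢ as the transformed response and xᵢ as the regressor:
AᵀA = [[21.0000, 7.0000]; [7.0000, 4]], rhs = [19.3166, 7.5251]ᵀ  (here Σx = 7.0000, Σ(x)² = 21.0000, Σln y = 7.5251, Σx·ln y = 19.3166).
Slope k = (n·Σx·ln y − Σx·Σln y)/(n·Σ(x)² − (Σx)²) = (4·19.3166 − 7.0000·7.5251)/35.0000 = 0.70258; ln C = (Σln y − k·Σx)/n = 0.65178.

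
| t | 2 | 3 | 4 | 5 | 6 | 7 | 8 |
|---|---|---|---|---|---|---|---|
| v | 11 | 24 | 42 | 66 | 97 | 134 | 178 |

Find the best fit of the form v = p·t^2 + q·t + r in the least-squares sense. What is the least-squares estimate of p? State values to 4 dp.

AᵀA·[p, q, r]ᵀ = Aᵀv reads: 8771·p + 1295·q + 203·r = 24032;  1295·p + 203·q + 35·r = 3536;  203·p + 35·q + 7·r = 552.
Row-reducing yields p = 22/7, q = -26/7, r = 44/7.

p = 3.1429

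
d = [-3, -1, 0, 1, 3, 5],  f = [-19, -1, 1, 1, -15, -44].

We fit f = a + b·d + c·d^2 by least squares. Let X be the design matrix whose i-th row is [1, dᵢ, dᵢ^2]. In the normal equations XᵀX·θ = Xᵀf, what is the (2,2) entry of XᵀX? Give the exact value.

45

Row 2 ↔ basis d, column 2 ↔ basis d, so (XᵀX)_{2,2} = Σᵢ (d)·(d) = (-3)·(-3) + (-1)·(-1) + (0)·(0) + (1)·(1) + (3)·(3) + (5)·(5) = 45.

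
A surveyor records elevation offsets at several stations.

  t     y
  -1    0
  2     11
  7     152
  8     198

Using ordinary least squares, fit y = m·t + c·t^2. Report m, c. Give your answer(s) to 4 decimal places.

m = 0.4300, c = 3.0386

Forming AᵀA = [[118, 862]; [862, 6514]] and Aᵀy = [2670, 20164]ᵀ gives AᵀA·[m, c]ᵀ = Aᵀy.
Determinant 118·6514 − 862² = 25608.
m = (2670·6514 − 862·20164)/25608 = 2753/6402; c = (118·20164 − 862·2670)/25608 = 19453/6402.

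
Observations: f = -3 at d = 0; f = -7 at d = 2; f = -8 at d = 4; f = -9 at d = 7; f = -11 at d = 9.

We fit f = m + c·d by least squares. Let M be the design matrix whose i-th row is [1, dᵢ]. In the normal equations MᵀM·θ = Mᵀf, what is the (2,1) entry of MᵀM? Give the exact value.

22

Row 2 ↔ basis d, column 1 ↔ basis 1, so (MᵀM)_{2,1} = Σᵢ d = (0)·(1) + (2)·(1) + (4)·(1) + (7)·(1) + (9)·(1) = 22.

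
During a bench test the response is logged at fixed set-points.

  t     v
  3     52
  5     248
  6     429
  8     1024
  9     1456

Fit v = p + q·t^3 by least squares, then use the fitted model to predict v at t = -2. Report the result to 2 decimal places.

v̂ = -18.27

The normal equations are: 5·p + 1609·q = 3209;  1609·p + 856595·q = 1710780.
det = 5·856595 − 1609² = 1694094.
p = (3209·856595 − 1609·1710780)/1694094 = -3831665/1694094; q = (5·1710780 − 1609·3209)/1694094 = 3390619/1694094.
At t = -2: v̂ = (-3831665/1694094)·(1) + (3390619/1694094)·(-8) = -30956617/1694094.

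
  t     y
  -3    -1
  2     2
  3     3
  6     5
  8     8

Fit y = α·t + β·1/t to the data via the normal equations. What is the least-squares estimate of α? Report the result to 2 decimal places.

The normal equations are: 122·α + 5·β = 110;  5·α + (33/64)·β = 25/6.
det = 122·(33/64) − 5² = 1213/32.
α = (110·(33/64) − 5·(25/6))/(1213/32) = 3445/3639; β = (122·(25/6) − 5·110)/(1213/32) = -4000/3639.

α = 0.95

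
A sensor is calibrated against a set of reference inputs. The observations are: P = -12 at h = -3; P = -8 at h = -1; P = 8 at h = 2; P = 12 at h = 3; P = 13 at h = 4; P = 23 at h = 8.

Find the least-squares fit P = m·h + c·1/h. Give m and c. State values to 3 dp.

Setting ∂/∂m … = 0 gives: 103·m + 6·c = 332;  6·m + (893/576)·c = 209/8.
(Σh·h = 103, Σh·1/h = 6, Σ1/h·1/h = 893/576, Σh·P = 332, Σ1/h·P = 209/8.)
det = 103·(893/576) − 6² = 71243/576.
m = (332·(893/576) − 6·(209/8))/(71243/576) = 206188/71243; c = (103·(209/8) − 6·332)/(71243/576) = 402552/71243.

m = 2.894, c = 5.650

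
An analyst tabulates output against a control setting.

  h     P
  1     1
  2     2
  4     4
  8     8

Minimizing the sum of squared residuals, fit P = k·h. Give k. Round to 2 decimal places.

Normal-equation sums: Σh·h = 85.
Right-hand side: Σh·P = 85.
XᵀX·[k]ᵀ = XᵀP becomes [[85]]·[k]ᵀ = [85]ᵀ.
Hence k = 85 / 85 ≈ 1.

k = 1.00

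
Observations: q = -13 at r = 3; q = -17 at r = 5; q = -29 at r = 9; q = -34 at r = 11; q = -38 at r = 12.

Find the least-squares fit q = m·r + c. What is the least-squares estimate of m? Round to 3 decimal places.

m = -2.783

Entries of XᵀX: Σr·r = 380, Σr = 40, Σ1 = 5.
And Σr·q = -1215, Σq = -131.
XᵀX·[m, c]ᵀ = Xᵀq becomes [[380, 40]; [40, 5]]·[m, c]ᵀ = [-1215, -131]ᵀ.
Δ = 380·5 − 40² = 300.
m = ((-1215)·5 − 40·(-131))/300 = -167/60; c = (380·(-131) − 40·(-1215))/300 = -59/15.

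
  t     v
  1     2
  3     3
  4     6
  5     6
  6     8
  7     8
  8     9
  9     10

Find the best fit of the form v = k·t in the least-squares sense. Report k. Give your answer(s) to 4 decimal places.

k = 1.1779

Setting ∂/∂k … = 0 gives: 281·k = 331.
k = 331/281 = 1.17794.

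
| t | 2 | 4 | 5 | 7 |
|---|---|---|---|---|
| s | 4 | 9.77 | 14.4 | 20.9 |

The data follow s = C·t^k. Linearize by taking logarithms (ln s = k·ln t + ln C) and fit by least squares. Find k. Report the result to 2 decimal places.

With ln sᵢ as the transformed response and ln tᵢ as the regressor:
Sums: Σln t = 5.6348, Σ(ln t)² = 8.7791, Σln s = 9.3726, Σln t·ln s = 14.3285.
Normal system: [[8.7791, 5.6348]; [5.6348, 4]]·[k, ln C]ᵀ = [14.3285, 9.3726]ᵀ.
Δ = 8.7791·4 − (5.6348)² = 3.3656; k = (14.3285·4 − 5.6348·9.3726)/3.3656 = 1.33750, ln C = (8.7791·9.3726 − 5.6348·14.3285)/3.3656 = 0.45901.

k = 1.34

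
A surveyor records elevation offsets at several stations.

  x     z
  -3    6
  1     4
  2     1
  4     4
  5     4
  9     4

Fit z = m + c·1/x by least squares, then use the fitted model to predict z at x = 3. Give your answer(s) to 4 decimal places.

ẑ = 3.7462

The normal system MᵀM·[m, c]ᵀ = Mᵀz is [[6, 311/180]; [311/180, 47821/32400]]·[m, c]ᵀ = [23, 427/90]ᵀ.
Δ = 6·(47821/32400) − (311/180)² = 38041/6480.
m = (23·(47821/32400) − (311/180)·(427/90))/(38041/6480) = 834289/190205; c = (6·(427/90) − (311/180)·23)/(38041/6480) = -73044/38041.
At x = 3: ẑ = (834289/190205)·(1) + (-73044/38041)·(1/3) = 712549/190205.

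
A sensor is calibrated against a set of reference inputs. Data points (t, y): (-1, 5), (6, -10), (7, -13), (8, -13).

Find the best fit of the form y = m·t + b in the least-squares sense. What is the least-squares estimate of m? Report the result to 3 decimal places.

m = -2.100

The normal system MᵀM·[m, b]ᵀ = Mᵀy is [[150, 20]; [20, 4]]·[m, b]ᵀ = [-260, -31]ᵀ.
Δ = 150·4 − 20² = 200.
m = ((-260)·4 − 20·(-31))/200 = -21/10; b = (150·(-31) − 20·(-260))/200 = 11/4.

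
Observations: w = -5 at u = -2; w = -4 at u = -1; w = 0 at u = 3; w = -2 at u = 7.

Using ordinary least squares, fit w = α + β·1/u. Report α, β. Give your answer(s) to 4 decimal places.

α = -1.9729, β = 3.0361

The normal equations are: 4·α + (-43/42)·β = -11;  (-43/42)·α + (2437/1764)·β = 87/14.
Eliminating β: (2437/1764)·(row 1) − (-43/42)·(row 2) gives (2633/588)·α = (2437/1764)·(-11) − (-43/42)·(87/14) = -3896/441, so α = -15584/7899.
Then β = ((87/14) − (-43/42)·(-15584/7899))/(2437/1764) = 7994/2633.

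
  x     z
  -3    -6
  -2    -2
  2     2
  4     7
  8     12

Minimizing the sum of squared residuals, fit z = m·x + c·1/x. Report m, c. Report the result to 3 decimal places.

m = 1.604, c = -1.117

Forming MᵀM = [[97, 5]; [5, 397/576]] and Mᵀz = [150, 29/4]ᵀ gives MᵀM·[m, c]ᵀ = Mᵀz.
det = 97·(397/576) − 5² = 24109/576.
m = (150·(397/576) − 5·(29/4))/(24109/576) = 38670/24109; c = (97·(29/4) − 5·150)/(24109/576) = -26928/24109.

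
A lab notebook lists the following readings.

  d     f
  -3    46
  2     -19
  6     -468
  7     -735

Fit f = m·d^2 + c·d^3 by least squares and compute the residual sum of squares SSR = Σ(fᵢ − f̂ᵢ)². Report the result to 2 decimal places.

From the data, Σd^2·d^2 = 3794, Σd^2·d^3 = 24372, Σd^3·d^3 = 165098.
For Xᵀf: Σd^2·f = -52525, Σd^3·f = -354587.
Normal equations: [[3794, 24372]; [24372, 165098]]·[m, c]ᵀ = [-52525, -354587]ᵀ.
Determinant 3794·165098 − 24372² = 32387428.
m = ((-52525)·165098 − 24372·(-354587))/32387428 = -14889043/16193714; c = (3794·(-354587) − 24372·(-52525))/32387428 = -32581889/16193714.
Residuals: -399386/8096857, 6265359/8096857, -2482290/8096857, 1385622/8096857; SSR = 5865973/8096857.

SSR = 0.72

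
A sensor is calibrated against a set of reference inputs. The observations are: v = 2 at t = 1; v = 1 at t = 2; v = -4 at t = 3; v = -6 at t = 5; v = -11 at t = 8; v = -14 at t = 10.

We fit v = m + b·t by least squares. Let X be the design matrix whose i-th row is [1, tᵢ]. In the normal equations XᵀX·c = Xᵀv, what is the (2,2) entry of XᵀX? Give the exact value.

Row 2 ↔ basis t, column 2 ↔ basis t, so (XᵀX)_{2,2} = Σᵢ (t)·(t) = (1)·(1) + (2)·(2) + (3)·(3) + (5)·(5) + (8)·(8) + (10)·(10) = 203.

203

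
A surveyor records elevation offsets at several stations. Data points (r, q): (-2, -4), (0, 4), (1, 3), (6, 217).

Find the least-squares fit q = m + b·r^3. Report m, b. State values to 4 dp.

Setting ∂/∂m … = 0 gives: 4·m + 209·b = 220;  209·m + 46721·b = 46907.
Eliminating b: 46721·(row 1) − 209·(row 2) gives 143203·m = 46721·220 − 209·46907 = 475057, so m = 25003/7537.
Then b = (46907 − 209·(25003/7537))/46721 = 141648/143203.

m = 3.3174, b = 0.9891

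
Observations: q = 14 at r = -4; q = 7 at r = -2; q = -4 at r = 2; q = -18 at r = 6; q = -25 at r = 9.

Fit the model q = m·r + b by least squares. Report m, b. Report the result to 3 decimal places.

XᵀX·[m, b]ᵀ = Xᵀq reads: 141·m + 11·b = -411;  11·m + 5·b = -26.
det = 141·5 − 11² = 584.
m = ((-411)·5 − 11·(-26))/584 = -1769/584; b = (141·(-26) − 11·(-411))/584 = 855/584.

m = -3.029, b = 1.464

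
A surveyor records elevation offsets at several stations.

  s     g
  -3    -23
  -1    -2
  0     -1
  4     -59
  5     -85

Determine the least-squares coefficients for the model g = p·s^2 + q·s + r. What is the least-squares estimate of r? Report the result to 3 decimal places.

r = -1.427

Normal-equation sums: Σs^2·s^2 = 963, Σs^2·s = 161, Σs^2 = 51, Σs·s = 51, Σs = 5, Σ1 = 5.
Right-hand side: Σs^2·g = -3278, Σs·g = -590, Σg = -170.
Row-reducing yields p = -15515/5168, q = -10085/5168, r = -3687/2584.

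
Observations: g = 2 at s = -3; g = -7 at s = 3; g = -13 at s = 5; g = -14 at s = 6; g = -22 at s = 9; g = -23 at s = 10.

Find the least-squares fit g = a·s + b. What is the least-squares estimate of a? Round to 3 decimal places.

a = -1.991

The normal equations are: 260·a + 30·b = -604;  30·a + 6·b = -77.
det = 260·6 − 30² = 660.
a = ((-604)·6 − 30·(-77))/660 = -219/110; b = (260·(-77) − 30·(-604))/660 = -95/33.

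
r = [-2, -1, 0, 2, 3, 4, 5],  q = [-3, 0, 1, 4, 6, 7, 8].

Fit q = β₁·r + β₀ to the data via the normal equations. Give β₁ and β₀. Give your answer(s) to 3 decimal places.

β₁ = 1.531, β₀ = 0.880

Entries of XᵀX: Σr·r = 59, Σr = 11, Σ1 = 7.
Moment sums: Σr·q = 100, Σq = 23.
So XᵀX·[β₁, β₀]ᵀ = Xᵀq: [[59, 11]; [11, 7]]·[β₁, β₀]ᵀ = [100, 23]ᵀ.
Determinant 59·7 − 11² = 292.
β₁ = (100·7 − 11·23)/292 = 447/292; β₀ = (59·23 − 11·100)/292 = 257/292.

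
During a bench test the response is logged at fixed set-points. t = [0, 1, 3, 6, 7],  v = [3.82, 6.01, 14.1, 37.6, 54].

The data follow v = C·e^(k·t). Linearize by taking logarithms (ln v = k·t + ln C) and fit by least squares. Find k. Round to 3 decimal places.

k = 0.373

Linearized form: ln v = k·t + ln C. From the 5 transformed points,
AᵀA = [[95.0000, 17.0000]; [17.0000, 5]], rhs = [59.4169, 13.3958]ᵀ  (here Σt = 17.0000, Σ(t)² = 95.0000, Σln v = 13.3958, Σt·ln v = 59.4169).
Δ = 95.0000·5 − (17.0000)² = 186.0000; k = (59.4169·5 − 17.0000·13.3958)/186.0000 = 0.37288, ln C = (95.0000·13.3958 − 17.0000·59.4169)/186.0000 = 1.41139.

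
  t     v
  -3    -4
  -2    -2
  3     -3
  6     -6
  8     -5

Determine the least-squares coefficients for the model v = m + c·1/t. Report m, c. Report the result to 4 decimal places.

With design matrix A, AᵀA = [[5, -5/24]; [-5/24, 33/64]] and Aᵀv = [-20, -7/24]ᵀ.
Eliminating c: (33/64)·(row 1) − (-5/24)·(row 2) gives (365/144)·m = (33/64)·(-20) − (-5/24)·(-7/24) = -5975/576, so m = -1195/292.
Then c = ((-7/24) − (-5/24)·(-1195/292))/(33/64) = -162/73.

m = -4.0925, c = -2.2192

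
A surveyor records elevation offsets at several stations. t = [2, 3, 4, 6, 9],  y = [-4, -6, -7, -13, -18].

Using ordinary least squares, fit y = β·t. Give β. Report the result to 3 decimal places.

Sums needed: Σt·t = 146.
Moment sums: Σt·y = -294.
So XᵀX·[β]ᵀ = Xᵀy: [[146]]·[β]ᵀ = [-294]ᵀ.
β = (-294)/146 = -2.0137.

β = -2.014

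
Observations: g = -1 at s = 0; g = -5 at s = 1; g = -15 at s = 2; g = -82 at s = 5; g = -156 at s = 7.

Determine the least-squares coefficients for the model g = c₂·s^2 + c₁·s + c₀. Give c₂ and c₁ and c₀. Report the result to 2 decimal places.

c₂ = -3.00, c₁ = -1.17, c₀ = -0.87

The normal system AᵀA·[c₂, c₁, c₀]ᵀ = Aᵀg is [[3043, 477, 79]; [477, 79, 15]; [79, 15, 5]]·[c₂, c₁, c₀]ᵀ = [-9759, -1537, -259]ᵀ.
Row-reducing yields c₂ = -12839/4279, c₁ = -5020/4279, c₀ = -3736/4279.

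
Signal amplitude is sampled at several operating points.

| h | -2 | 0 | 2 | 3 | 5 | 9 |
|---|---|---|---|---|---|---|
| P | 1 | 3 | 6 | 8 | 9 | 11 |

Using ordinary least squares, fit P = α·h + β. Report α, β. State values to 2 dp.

Setting ∂/∂α … = 0 gives: 123·α + 17·β = 178;  17·α + 6·β = 38.
Determinant 123·6 − 17² = 449.
α = (178·6 − 17·38)/449 = 422/449; β = (123·38 − 17·178)/449 = 1648/449.

α = 0.94, β = 3.67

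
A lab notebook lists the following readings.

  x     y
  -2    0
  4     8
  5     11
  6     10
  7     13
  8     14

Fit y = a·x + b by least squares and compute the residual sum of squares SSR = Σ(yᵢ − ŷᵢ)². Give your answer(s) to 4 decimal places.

Entries of MᵀM: Σx·x = 194, Σx = 28, Σ1 = 6.
Right-hand side: Σx·y = 350, Σy = 56.
det = 194·6 − 28² = 380.
a = (350·6 − 28·56)/380 = 7/5; b = (194·56 − 28·350)/380 = 14/5.
Residuals: 0, -2/5, 6/5, -6/5, 2/5, 0; SSR = 16/5.

SSR = 3.2000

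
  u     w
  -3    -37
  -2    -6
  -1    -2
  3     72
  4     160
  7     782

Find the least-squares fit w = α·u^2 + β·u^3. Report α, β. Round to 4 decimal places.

From the data, Σu^2·u^2 = 2836, Σu^2·u^3 = 17798, Σu^3·u^3 = 123268.
Right-hand side: Σu^2·w = 41167, Σu^3·w = 281459.
Normal equations: [[2836, 17798]; [17798, 123268]]·[α, β]ᵀ = [41167, 281459]ᵀ.
Eliminating β: 123268·(row 1) − 17798·(row 2) gives 32819244·α = 123268·41167 − 17798·281459 = 65166474, so α = 10861079/5469874.
Then β = (281459 − 17798·(10861079/5469874))/123268 = 10921243/5469874.

α = 1.9856, β = 1.9966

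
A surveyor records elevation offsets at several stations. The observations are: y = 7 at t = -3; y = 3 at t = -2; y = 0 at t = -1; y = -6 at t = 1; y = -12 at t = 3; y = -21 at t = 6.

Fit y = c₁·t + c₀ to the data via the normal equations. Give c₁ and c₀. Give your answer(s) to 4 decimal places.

c₁ = -3.0640, c₀ = -2.7907

Entries of MᵀM: Σt·t = 60, Σt = 4, Σ1 = 6.
Right-hand side: Σt·y = -195, Σy = -29.
So MᵀM·[c₁, c₀]ᵀ = Mᵀy: [[60, 4]; [4, 6]]·[c₁, c₀]ᵀ = [-195, -29]ᵀ.
Eliminating c₀: 6·(row 1) − 4·(row 2) gives 344·c₁ = 6·(-195) − 4·(-29) = -1054, so c₁ = -527/172.
Then c₀ = ((-29) − 4·(-527/172))/6 = -120/43.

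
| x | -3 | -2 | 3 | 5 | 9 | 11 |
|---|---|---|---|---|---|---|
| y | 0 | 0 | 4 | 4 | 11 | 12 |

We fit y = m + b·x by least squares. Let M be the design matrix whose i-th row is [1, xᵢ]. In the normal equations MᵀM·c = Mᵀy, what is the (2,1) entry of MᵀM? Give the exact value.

23

Row 2 ↔ basis x, column 1 ↔ basis 1, so (MᵀM)_{2,1} = Σᵢ x = (-3)·(1) + (-2)·(1) + (3)·(1) + (5)·(1) + (9)·(1) + (11)·(1) = 23.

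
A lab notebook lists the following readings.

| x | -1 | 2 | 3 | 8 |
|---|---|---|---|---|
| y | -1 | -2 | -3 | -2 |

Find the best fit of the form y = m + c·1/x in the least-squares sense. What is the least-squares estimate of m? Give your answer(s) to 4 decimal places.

m = -2.0101

Forming AᵀA = [[4, -1/24]; [-1/24, 793/576]] and Aᵀy = [-8, -5/4]ᵀ gives AᵀA·[m, c]ᵀ = Aᵀy.
det = 4·(793/576) − (-1/24)² = 1057/192.
m = ((-8)·(793/576) − (-1/24)·(-5/4))/(1057/192) = -6374/3171; c = (4·(-5/4) − (-1/24)·(-8))/(1057/192) = -1024/1057.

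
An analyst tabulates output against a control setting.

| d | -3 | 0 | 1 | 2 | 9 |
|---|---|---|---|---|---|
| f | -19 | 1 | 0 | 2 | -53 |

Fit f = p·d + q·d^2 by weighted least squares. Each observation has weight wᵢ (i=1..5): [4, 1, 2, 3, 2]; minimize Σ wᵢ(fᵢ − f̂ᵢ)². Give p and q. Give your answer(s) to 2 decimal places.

MᵀWM·[p, q]ᵀ = MᵀWf reads: 212·p + 1376·q = -714;  1376·p + 13496·q = -9246.
(Σwᵢ·d·d = 212, Σwᵢ·d·d^2 = 1376, Σwᵢ·d^2·d^2 = 13496, Σwᵢ·d·f = -714, Σwᵢ·d^2·f = -9246.)
Δ = 212·13496 − 1376² = 967776.
p = ((-714)·13496 − 1376·(-9246))/967776 = 64299/20162; q = (212·(-9246) − 1376·(-714))/967776 = -40737/40324.

p = 3.19, q = -1.01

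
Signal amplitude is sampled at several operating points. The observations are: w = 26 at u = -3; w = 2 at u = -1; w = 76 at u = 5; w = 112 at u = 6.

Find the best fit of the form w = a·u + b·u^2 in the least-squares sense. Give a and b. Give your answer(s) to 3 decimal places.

a = 0.369, b = 3.022

MᵀM·[a, b]ᵀ = Mᵀw reads: 71·a + 313·b = 972;  313·a + 2003·b = 6168.
(Σu·u = 71, Σu·u^2 = 313, Σu^2·u^2 = 2003, Σu·w = 972, Σu^2·w = 6168.)
Eliminating b: 2003·(row 1) − 313·(row 2) gives 44244·a = 2003·972 − 313·6168 = 16332, so a = 1361/3687.
Then b = (6168 − 313·(1361/3687))/2003 = 11141/3687.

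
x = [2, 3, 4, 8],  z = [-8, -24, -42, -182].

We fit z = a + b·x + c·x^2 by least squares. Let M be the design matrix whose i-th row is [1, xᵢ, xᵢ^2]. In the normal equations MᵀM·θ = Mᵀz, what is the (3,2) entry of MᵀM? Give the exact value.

Row 3 ↔ basis x^2, column 2 ↔ basis x, so (MᵀM)_{3,2} = Σᵢ (x^2)·(x) = (4)·(2) + (9)·(3) + (16)·(4) + (64)·(8) = 611.

611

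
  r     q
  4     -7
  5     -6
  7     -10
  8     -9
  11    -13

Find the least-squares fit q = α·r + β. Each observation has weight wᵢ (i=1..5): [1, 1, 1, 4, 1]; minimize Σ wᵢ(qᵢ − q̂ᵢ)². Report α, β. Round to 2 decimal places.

α = -0.88, β = -2.52

From the data, Σwᵢ·r·r = 467, Σwᵢ·r = 59, Σwᵢ·1 = 8.
For MᵀWq: Σwᵢ·r·q = -559, Σwᵢ·q = -72.
So MᵀWM·[α, β]ᵀ = MᵀWq: [[467, 59]; [59, 8]]·[α, β]ᵀ = [-559, -72]ᵀ.
Eliminating β: 8·(row 1) − 59·(row 2) gives 255·α = 8·(-559) − 59·(-72) = -224, so α = -224/255.
Then β = ((-72) − 59·(-224/255))/8 = -643/255.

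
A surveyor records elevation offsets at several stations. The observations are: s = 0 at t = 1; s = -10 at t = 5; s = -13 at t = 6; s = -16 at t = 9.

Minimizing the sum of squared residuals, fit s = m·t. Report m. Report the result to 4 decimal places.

m = -1.9021

The normal system XᵀX·[m]ᵀ = Xᵀs is [[143]]·[m]ᵀ = [-272]ᵀ.
m = (-272)/143 = -1.9021.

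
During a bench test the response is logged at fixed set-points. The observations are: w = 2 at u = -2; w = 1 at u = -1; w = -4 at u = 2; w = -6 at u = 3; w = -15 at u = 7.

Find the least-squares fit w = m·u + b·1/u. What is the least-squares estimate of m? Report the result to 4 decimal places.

From the data, Σu·u = 67, Σu·1/u = 5, Σ1/u·1/u = 1439/882.
Moment sums: Σu·w = -136, Σ1/u·w = -57/7.
So XᵀX·[m, b]ᵀ = Xᵀw: [[67, 5]; [5, 1439/882]]·[m, b]ᵀ = [-136, -57/7]ᵀ.
Eliminating b: (1439/882)·(row 1) − 5·(row 2) gives (74363/882)·m = (1439/882)·(-136) − 5·(-57/7) = -79897/441, so m = -159794/74363.
Then b = ((-57/7) − 5·(-159794/74363))/(1439/882) = 118566/74363.

m = -2.1488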